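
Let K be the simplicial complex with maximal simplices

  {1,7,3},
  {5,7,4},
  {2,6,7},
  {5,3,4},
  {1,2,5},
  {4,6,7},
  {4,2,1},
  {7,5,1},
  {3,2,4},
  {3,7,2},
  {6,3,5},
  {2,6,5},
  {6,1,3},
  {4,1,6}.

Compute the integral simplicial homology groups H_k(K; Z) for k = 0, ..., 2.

H_0 = Z,  H_1 = Z^2,  H_2 = Z.

We work with the vertex ordering 1 < 2 < 3 < 4 < 5 < 6 < 7. The simplices of K, each written with vertices in increasing order, are:

  0-simplices (7): [1], [2], [3], [4], [5], [6], [7]
  1-simplices (21): [1,2], [1,3], [1,4], [1,5], [1,6], [1,7], [2,3], [2,4], [2,5], [2,6], [2,7], [3,4], [3,5], [3,6], [3,7], [4,5], [4,6], [4,7], [5,6], [5,7], [6,7]
  2-simplices (14): [1,2,4], [1,2,5], [1,3,6], [1,3,7], [1,4,6], [1,5,7], [2,3,4], [2,3,7], [2,5,6], [2,6,7], [3,4,5], [3,5,6], [4,5,7], [4,6,7]

so the chain groups are C_0 ≅ Z^7, C_1 ≅ Z^21, C_2 ≅ Z^14.

Boundary ∂_1: C_1 → C_0 is given by ∂[p,q] = [q] − [p].
As a 7×21 matrix over Z this has rank 6, with invariant factors (1,1,1,1,1,1).

∂_2: C_2 → C_1 maps a triangle to the signed sum of its edges. For instance
  ∂[2,6,7] = [6,7] − [2,7] + [2,6],
  ∂[1,4,6] = [4,6] − [1,6] + [1,4].
The resulting 21×14 matrix has rank 13, and its Smith normal form has invariant factors (1,1,1,1,1,1,1,1,1,1,1,1,1).

Reading off H_k = ker ∂_k / im ∂_{k+1}:

  H_0: rank C_0 − rank ∂_1 = 7 − 6 = 1, and the invariant factors of ∂_1 are all 1, so H_0 ≅ Z.
  H_1: rank ker ∂_1 − rank ∂_2 = (21 − 6) − 13 = 2, and the invariant factors of ∂_2 are all 1, so H_1 ≅ Z^2.
  H_2: rank ker ∂_2 − rank ∂_3 = (14 − 13) − 0 = 1, and there is no ∂_3, so H_2 ≅ Z.

(K is a triangulation of the torus T^2.)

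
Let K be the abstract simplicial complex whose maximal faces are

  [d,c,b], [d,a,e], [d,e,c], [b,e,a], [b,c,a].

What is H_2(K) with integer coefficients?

Fix the vertex order a < b < c < d < e and write every simplex with vertices in increasing order. Then dim K = 2 and the simplices of K are:

  0-simplices (5): a, b, c, d, e
  1-simplices (10): ab, ac, ad, ae, bc, bd, be, cd, ce, de
  2-simplices (5): abc, abe, ade, bcd, cde

so the chain groups are C_0 ≅ Z^5, C_1 ≅ Z^10, C_2 ≅ Z^5.

The boundary map ∂_1: C_1 → C_0 maps an edge to its endpoints' difference, ∂[p,q] = q − p. For instance
  ∂de = e − d.
As a 5×10 matrix over Z this has rank 4, with invariant factors (1,1,1,1).

∂_2: C_2 → C_1 acts by ∂[p,q,r] = [q,r] − [p,r] + [p,q]. For instance
  ∂cde = de − ce + cd,
  ∂bcd = cd − bd + bc.
The resulting 10×5 matrix has rank 5, and its Smith normal form has invariant factors (1,1,1,1,1).

Computing H_k = (kernel of ∂_k) / (image of ∂_{k+1}):

  H_2: rank ker ∂_2 − rank ∂_3 = (5 − 5) − 0 = 0, and there is no ∂_3, so H_2 ≅ 0.

H_2 = 0.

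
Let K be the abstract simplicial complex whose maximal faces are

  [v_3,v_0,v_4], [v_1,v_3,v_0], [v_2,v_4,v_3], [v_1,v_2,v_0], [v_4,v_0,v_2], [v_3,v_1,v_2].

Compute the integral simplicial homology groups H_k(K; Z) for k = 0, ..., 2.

Fix the vertex order v_0 < v_1 < v_2 < v_3 < v_4 and write every simplex with vertices in increasing order. Then dim K = 2 and the simplices of K are:

  0-simplices (5): [v_0], [v_1], [v_2], [v_3], [v_4]
  1-simplices (9): [v_0,v_1], [v_0,v_2], [v_0,v_3], [v_0,v_4], [v_1,v_2], [v_1,v_3], [v_2,v_3], [v_2,v_4], [v_3,v_4]
  2-simplices (6): [v_0,v_1,v_2], [v_0,v_1,v_3], [v_0,v_2,v_4], [v_0,v_3,v_4], [v_1,v_2,v_3], [v_2,v_3,v_4]

giving chain groups C_0 ≅ Z^5, C_1 ≅ Z^9, C_2 ≅ Z^6.

Boundary ∂_1: C_1 → C_0 sends each edge [p,q] (with p < q) to q − p.
As a 5×9 matrix over Z this has rank 4, with invariant factors (1,1,1,1).

Boundary ∂_2: C_2 → C_1 maps a triangle to the signed sum of its edges. For instance
  ∂[v_0,v_2,v_4] = [v_2,v_4] − [v_0,v_4] + [v_0,v_2],
  ∂[v_1,v_2,v_3] = [v_2,v_3] − [v_1,v_3] + [v_1,v_2].
The resulting 9×6 matrix has rank 5, and its Smith normal form has invariant factors (1,1,1,1,1).

From H_k ≅ ker(∂_k) / im(∂_{k+1}) we obtain:

  H_0: rank C_0 − rank ∂_1 = 5 − 4 = 1, and the invariant factors of ∂_1 are all 1, so H_0 = Z.
  H_1: rank ker ∂_1 − rank ∂_2 = (9 − 4) − 5 = 0, and the invariant factors of ∂_2 are all 1, so H_1 = 0.
  H_2: rank ker ∂_2 − rank ∂_3 = (6 − 5) − 0 = 1, and there is no ∂_3, so H_2 = Z.

As a check, the Euler characteristic is 5 − 9 + 6 = 2, which agrees with 1 − 0 + 1 = 2.

H_0 = Z,  H_1 = 0,  H_2 = Z.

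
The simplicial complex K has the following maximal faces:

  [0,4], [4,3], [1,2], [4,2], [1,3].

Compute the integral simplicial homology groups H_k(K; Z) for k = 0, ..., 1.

Take the total order 0 < 1 < 2 < 3 < 4 on the vertex set. Then K (dimension 1) consists of the simplices:

  0-simplices (5): [0], [1], [2], [3], [4]
  1-simplices (5): [0,4], [1,2], [1,3], [2,4], [3,4]

so the chain groups are C_0 ≅ Z^5, C_1 ≅ Z^5.

Boundary ∂_1: C_1 → C_0 maps an edge to its endpoints' difference, ∂[p,q] = q − p.
This gives a 5×5 integer matrix of rank 4; reducing to Smith normal form yields diagonal entries (1,1,1,1).

Reading off H_k = ker ∂_k / im ∂_{k+1}:

  H_0: rank C_0 − rank ∂_1 = 5 − 4 = 1, and the invariant factors of ∂_1 are all 1, so H_0 = Z.
  H_1: rank ker ∂_1 − rank ∂_2 = (5 − 4) − 0 = 1, and there is no ∂_2, so H_1 = Z.

H_0 = Z,  H_1 = Z.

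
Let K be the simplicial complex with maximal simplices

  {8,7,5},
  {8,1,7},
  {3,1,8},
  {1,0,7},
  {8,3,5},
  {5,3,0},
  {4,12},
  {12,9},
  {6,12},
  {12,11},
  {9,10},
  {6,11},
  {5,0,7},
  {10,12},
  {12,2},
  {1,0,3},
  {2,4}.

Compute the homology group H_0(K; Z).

H_0 = Z^2.

K has 13 vertices, 21 edges, 8 triangles.
rank ∂_0 = 0, rank ∂_1 = 11 ⇒ b_0 = 13 − 0 − 11 = 2; all invariant factors of ∂_1 are 1 so no torsion. So H_0 = Z^2.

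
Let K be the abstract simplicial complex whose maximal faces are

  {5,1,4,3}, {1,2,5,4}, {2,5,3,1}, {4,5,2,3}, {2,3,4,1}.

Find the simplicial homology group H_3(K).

H_3 ≅ Z.

Fix the vertex order 1 < 2 < 3 < 4 < 5 and write every simplex with vertices in increasing order. Then dim K = 3 and the simplices of K are:

  0-simplices (5): [1], [2], [3], [4], [5]
  1-simplices (10): [1,2], [1,3], [1,4], [1,5], [2,3], [2,4], [2,5], [3,4], [3,5], [4,5]
  2-simplices (10): [1,2,3], [1,2,4], [1,2,5], [1,3,4], [1,3,5], [1,4,5], [2,3,4], [2,3,5], [2,4,5], [3,4,5]
  3-simplices (5): [1,2,3,4], [1,2,3,5], [1,2,4,5], [1,3,4,5], [2,3,4,5]

Hence C_0 ≅ Z^5, C_1 ≅ Z^10, C_2 ≅ Z^10, C_3 ≅ Z^5.

Boundary ∂_1: C_1 → C_0 is given by ∂[p,q] = [q] − [p].
The 5×10 boundary matrix has rank 4 and Smith normal form diag(1,1,1,1).

Boundary ∂_2: C_2 → C_1 sends each 2-simplex [p,q,r] to [q,r] − [p,r] + [p,q]. For instance
  ∂[1,3,4] = [3,4] − [1,4] + [1,3],
  ∂[3,4,5] = [4,5] − [3,5] + [3,4].
The resulting 10×10 matrix has rank 6, and its Smith normal form has invariant factors (1,1,1,1,1,1).

Boundary ∂_3: C_3 → C_2 sends each 3-simplex σ to the alternating sum Σ_i (−1)^i (σ with its i-th vertex removed). For instance
  ∂[1,2,3,5] = [2,3,5] − [1,3,5] + [1,2,5] − [1,2,3],
  ∂[2,3,4,5] = [3,4,5] − [2,4,5] + [2,3,5] − [2,3,4].
The 10×5 boundary matrix has rank 4 and Smith normal form diag(1,1,1,1).

Now H_k = ker ∂_k / im ∂_{k+1}, so:

  H_3: rank ker ∂_3 − rank ∂_4 = (5 − 4) − 0 = 1, and there is no ∂_4, so H_3 ≅ Z.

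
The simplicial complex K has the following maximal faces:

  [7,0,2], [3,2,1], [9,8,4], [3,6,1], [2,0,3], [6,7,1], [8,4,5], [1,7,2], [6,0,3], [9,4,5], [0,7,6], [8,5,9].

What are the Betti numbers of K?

b_0 = 2, b_1 = 0, b_2 = 2.

Take the total order 0 < 1 < 2 < 3 < 4 < 5 < 6 < 7 < 8 < 9 on the vertex set. Then K (dimension 2) consists of the simplices:

  0-simplices (10): [0], [1], [2], [3], [4], [5], [6], [7], [8], [9]
  1-simplices (18): [0,2], [0,3], [0,6], [0,7], [1,2], [1,3], [1,6], [1,7], [2,3], [2,7], [3,6], [4,5], [4,8], [4,9], [5,8], [5,9], [6,7], [8,9]
  2-simplices (12): [0,2,3], [0,2,7], [0,3,6], [0,6,7], [1,2,3], [1,2,7], [1,3,6], [1,6,7], [4,5,8], [4,5,9], [4,8,9], [5,8,9]

Hence C_0 ≅ Z^10, C_1 ≅ Z^18, C_2 ≅ Z^12.

Boundary ∂_1: C_1 → C_0 maps an edge to its endpoints' difference, ∂[p,q] = q − p.
This gives a 10×18 integer matrix of rank 8; reducing to Smith normal form yields diagonal entries (1,1,1,1,1,1,1,1).

Boundary ∂_2: C_2 → C_1 sends each 2-simplex [p,q,r] to [q,r] − [p,r] + [p,q]. For instance
  ∂[1,2,7] = [2,7] − [1,7] + [1,2],
  ∂[1,2,3] = [2,3] − [1,3] + [1,2].
As a 18×12 matrix over Z this has rank 10, with invariant factors (1,1,1,1,1,1,1,1,1,1).

From H_k ≅ ker(∂_k) / im(∂_{k+1}) we obtain:

  H_0: rank C_0 − rank ∂_1 = 10 − 8 = 2, and the invariant factors of ∂_1 are all 1, so H_0 = Z^2.
  H_1: rank ker ∂_1 − rank ∂_2 = (18 − 8) − 10 = 0, and the invariant factors of ∂_2 are all 1, so H_1 = 0.
  H_2: rank ker ∂_2 − rank ∂_3 = (12 − 10) − 0 = 2, and there is no ∂_3, so H_2 = Z^2.

(K is a triangulation of the disjoint union of the 2-sphere S^2 and the 2-sphere S^2.)

Hence the Betti numbers are b_0 = 2, b_1 = 0, b_2 = 2.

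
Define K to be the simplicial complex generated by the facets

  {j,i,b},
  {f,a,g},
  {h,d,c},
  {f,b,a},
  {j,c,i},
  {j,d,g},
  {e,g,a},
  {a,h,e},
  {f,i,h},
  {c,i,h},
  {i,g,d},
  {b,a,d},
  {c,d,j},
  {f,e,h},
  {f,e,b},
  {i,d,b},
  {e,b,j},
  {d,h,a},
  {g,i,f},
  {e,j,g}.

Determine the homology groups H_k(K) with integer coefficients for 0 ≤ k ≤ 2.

H_0 = Z,  H_1 = Z ⊕ Z/2,  H_2 = 0.

We work with the vertex ordering a < b < c < d < e < f < g < h < i < j. The simplices of K, each written with vertices in increasing order, are:

  0-simplices (10): a, b, c, d, e, f, g, h, i, j
  1-simplices (30): ab, ad, ae, af, ag, ah, bd, be, bf, bi, bj, cd, ch, ci, cj, dg, dh, di, dj, ef, eg, eh, ej, fg, fh, fi, gi, gj, hi, ij
  2-simplices (20): abd, abf, adh, aeg, aeh, afg, bdi, bef, bej, bij, cdh, cdj, chi, cij, dgi, dgj, efh, egj, fgi, fhi

Hence C_0 ≅ Z^10, C_1 ≅ Z^30, C_2 ≅ Z^20.

Boundary ∂_1: C_1 → C_0 maps an edge to its endpoints' difference, ∂[p,q] = q − p. For instance
  ∂gj = j − g.
The resulting 10×30 matrix has rank 9, and its Smith normal form has invariant factors (1,1,1,1,1,1,1,1,1).

The boundary map ∂_2: C_2 → C_1 acts by ∂[p,q,r] = [q,r] − [p,r] + [p,q]. For instance
  ∂bij = ij − bj + bi,
  ∂afg = fg − ag + af.
The 30×20 boundary matrix has rank 20 and Smith normal form diag(1,1,1,1,1,1,1,1,1,1,1,1,1,1,1,1,1,1,1,2).

Reading off H_k = ker ∂_k / im ∂_{k+1}:

  H_0: rank C_0 − rank ∂_1 = 10 − 9 = 1, and the invariant factors of ∂_1 are all 1, so H_0 = Z.
  H_1: rank ker ∂_1 − rank ∂_2 = (30 − 9) − 20 = 1, and ∂_2 has invariant factor 2 > 1, so H_1 = Z ⊕ Z/2.
  H_2: rank ker ∂_2 − rank ∂_3 = (20 − 20) − 0 = 0, and there is no ∂_3, so H_2 = 0.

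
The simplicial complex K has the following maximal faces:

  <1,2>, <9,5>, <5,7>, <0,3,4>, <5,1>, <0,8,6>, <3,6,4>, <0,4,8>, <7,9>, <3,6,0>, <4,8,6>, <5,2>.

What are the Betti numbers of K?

b_0 = 2, b_1 = 2, b_2 = 1.

Fix the vertex order 0 < 1 < 2 < 3 < 4 < 5 < 6 < 7 < 8 < 9 and write every simplex with vertices in increasing order. Then dim K = 2 and the simplices of K are:

  0-simplices (10): [0], [1], [2], [3], [4], [5], [6], [7], [8], [9]
  1-simplices (15): [0,3], [0,4], [0,6], [0,8], [1,2], [1,5], [2,5], [3,4], [3,6], [4,6], [4,8], [5,7], [5,9], [6,8], [7,9]
  2-simplices (6): [0,3,4], [0,3,6], [0,4,8], [0,6,8], [3,4,6], [4,6,8]

giving chain groups C_0 ≅ Z^10, C_1 ≅ Z^15, C_2 ≅ Z^6.

Boundary ∂_1: C_1 → C_0 is given by ∂[p,q] = [q] − [p]. For instance
  ∂[6,8] = [8] − [6].
As a 10×15 matrix over Z this has rank 8, with invariant factors (1,1,1,1,1,1,1,1).

∂_2: C_2 → C_1 acts by ∂[p,q,r] = [q,r] − [p,r] + [p,q]. For instance
  ∂[0,3,4] = [3,4] − [0,4] + [0,3],
  ∂[0,4,8] = [4,8] − [0,8] + [0,4].
This gives a 15×6 integer matrix of rank 5; reducing to Smith normal form yields diagonal entries (1,1,1,1,1).

Reading off H_k = ker ∂_k / im ∂_{k+1}:

  H_0: rank C_0 − rank ∂_1 = 10 − 8 = 2, and the invariant factors of ∂_1 are all 1, so H_0 = Z^2.
  H_1: rank ker ∂_1 − rank ∂_2 = (15 − 8) − 5 = 2, and the invariant factors of ∂_2 are all 1, so H_1 = Z^2.
  H_2: rank ker ∂_2 − rank ∂_3 = (6 − 5) − 0 = 1, and there is no ∂_3, so H_2 = Z.

As a check, the Euler characteristic is 10 − 15 + 6 = 1, which agrees with 2 − 2 + 1 = 1.

Hence the Betti numbers are b_0 = 2, b_1 = 2, b_2 = 1.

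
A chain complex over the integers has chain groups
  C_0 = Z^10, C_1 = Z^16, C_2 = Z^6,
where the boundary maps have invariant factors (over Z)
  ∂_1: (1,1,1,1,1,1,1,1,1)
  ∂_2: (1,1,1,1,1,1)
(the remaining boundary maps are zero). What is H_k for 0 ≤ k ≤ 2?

H_0: b_0 = 10 − 0 − 9 = 1; torsion from ∂_1 factors > 1: none. So H_0 ≅ Z.
H_1: b_1 = 16 − 9 − 6 = 1; torsion from ∂_2 factors > 1: none. So H_1 ≅ Z.
H_2: b_2 = 6 − 6 − 0 = 0; torsion from ∂_3 factors > 1: none. So H_2 ≅ 0.

H_0 ≅ Z,  H_1 ≅ Z,  H_2 = 0.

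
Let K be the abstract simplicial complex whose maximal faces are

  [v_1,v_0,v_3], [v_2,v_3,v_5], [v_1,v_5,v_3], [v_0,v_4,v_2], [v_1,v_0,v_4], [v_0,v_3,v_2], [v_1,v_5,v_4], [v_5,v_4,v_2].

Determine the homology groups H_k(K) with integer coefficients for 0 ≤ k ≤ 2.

H_0 = Z,  H_1 = 0,  H_2 = Z.

K has 6 vertices, 12 edges, 8 triangles.
rank ∂_0 = 0, rank ∂_1 = 5 ⇒ b_0 = 6 − 0 − 5 = 1; all invariant factors of ∂_1 are 1 so no torsion. So H_0 ≅ Z.
rank ∂_1 = 5, rank ∂_2 = 7 ⇒ b_1 = 12 − 5 − 7 = 0; all invariant factors of ∂_2 are 1 so no torsion. So H_1 ≅ 0.
rank ∂_2 = 7, rank ∂_3 = 0 ⇒ b_2 = 8 − 7 − 0 = 1. So H_2 ≅ Z.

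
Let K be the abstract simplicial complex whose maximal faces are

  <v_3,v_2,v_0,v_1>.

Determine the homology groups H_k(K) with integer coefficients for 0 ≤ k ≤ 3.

Take the total order v_0 < v_1 < v_2 < v_3 on the vertex set. Then K (dimension 3) consists of the simplices:

  0-simplices (4): [v_0], [v_1], [v_2], [v_3]
  1-simplices (6): [v_0,v_1], [v_0,v_2], [v_0,v_3], [v_1,v_2], [v_1,v_3], [v_2,v_3]
  2-simplices (4): [v_0,v_1,v_2], [v_0,v_1,v_3], [v_0,v_2,v_3], [v_1,v_2,v_3]
  3-simplices (1): [v_0,v_1,v_2,v_3]

giving chain groups C_0 ≅ Z^4, C_1 ≅ Z^6, C_2 ≅ Z^4, C_3 ≅ Z^1.

The boundary map ∂_1: C_1 → C_0 sends each edge [p,q] (with p < q) to q − p. For instance
  ∂[v_1,v_3] = [v_3] − [v_1].
This gives a 4×6 integer matrix of rank 3; reducing to Smith normal form yields diagonal entries (1,1,1).

Boundary ∂_2: C_2 → C_1 acts by ∂[p,q,r] = [q,r] − [p,r] + [p,q]. For instance
  ∂[v_1,v_2,v_3] = [v_2,v_3] − [v_1,v_3] + [v_1,v_2],
  ∂[v_0,v_1,v_3] = [v_1,v_3] − [v_0,v_3] + [v_0,v_1].
This gives a 6×4 integer matrix of rank 3; reducing to Smith normal form yields diagonal entries (1,1,1).

The boundary map ∂_3: C_3 → C_2 sends each 3-simplex σ to the alternating sum Σ_i (−1)^i (σ with its i-th vertex removed). For instance
  ∂[v_0,v_1,v_2,v_3] = [v_1,v_2,v_3] − [v_0,v_2,v_3] + [v_0,v_1,v_3] − [v_0,v_1,v_2].
As a 4×1 matrix over Z this has rank 1, with invariant factors (1).

Reading off H_k = ker ∂_k / im ∂_{k+1}:

  H_0: rank C_0 − rank ∂_1 = 4 − 3 = 1, and the invariant factors of ∂_1 are all 1, so H_0 ≅ Z.
  H_1: rank ker ∂_1 − rank ∂_2 = (6 − 3) − 3 = 0, and the invariant factors of ∂_2 are all 1, so H_1 ≅ 0.
  H_2: rank ker ∂_2 − rank ∂_3 = (4 − 3) − 1 = 0, and the invariant factors of ∂_3 are all 1, so H_2 ≅ 0.
  H_3: rank ker ∂_3 − rank ∂_4 = (1 − 1) − 0 = 0, and there is no ∂_4, so H_3 ≅ 0.

H_0 ≅ Z,  H_1 = 0,  H_2 = 0,  H_3 = 0.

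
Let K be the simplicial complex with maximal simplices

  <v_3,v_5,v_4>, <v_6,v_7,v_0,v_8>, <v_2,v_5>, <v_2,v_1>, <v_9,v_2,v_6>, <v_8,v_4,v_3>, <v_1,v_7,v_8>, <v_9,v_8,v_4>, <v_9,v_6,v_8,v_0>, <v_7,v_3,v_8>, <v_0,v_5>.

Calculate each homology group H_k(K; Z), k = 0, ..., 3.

Order the vertices as v_0 < v_1 < v_2 < v_3 < v_4 < v_5 < v_6 < v_7 < v_8 < v_9. Listing each simplex with vertices in this order, K has dimension 3 with simplices:

  0-simplices (10): [v_0], [v_1], [v_2], [v_3], [v_4], [v_5], [v_6], [v_7], [v_8], [v_9]
  1-simplices (23): (23 of them)
  2-simplices (13): (13 of them)
  3-simplices (2): [v_0,v_6,v_7,v_8], [v_0,v_6,v_8,v_9]

so the chain groups are C_0 ≅ Z^10, C_1 ≅ Z^23, C_2 ≅ Z^13, C_3 ≅ Z^2.

Boundary ∂_1: C_1 → C_0 is given by ∂[p,q] = [q] − [p].
This gives a 10×23 integer matrix of rank 9; reducing to Smith normal form yields diagonal entries (1,1,1,1,1,1,1,1,1).

∂_2: C_2 → C_1 acts by ∂[p,q,r] = [q,r] − [p,r] + [p,q]. For instance
  ∂[v_4,v_8,v_9] = [v_8,v_9] − [v_4,v_9] + [v_4,v_8],
  ∂[v_3,v_7,v_8] = [v_7,v_8] − [v_3,v_8] + [v_3,v_7].
As a 23×13 matrix over Z this has rank 11, with invariant factors (1,1,1,1,1,1,1,1,1,1,1).

The boundary map ∂_3: C_3 → C_2 sends each 3-simplex σ to the alternating sum Σ_i (−1)^i (σ with its i-th vertex removed). For instance
  ∂[v_0,v_6,v_7,v_8] = [v_6,v_7,v_8] − [v_0,v_7,v_8] + [v_0,v_6,v_8] − [v_0,v_6,v_7],
  ∂[v_0,v_6,v_8,v_9] = [v_6,v_8,v_9] − [v_0,v_8,v_9] + [v_0,v_6,v_9] − [v_0,v_6,v_8].
The 13×2 boundary matrix has rank 2 and Smith normal form diag(1,1).

Reading off H_k = ker ∂_k / im ∂_{k+1}:

  H_0: rank C_0 − rank ∂_1 = 10 − 9 = 1, and the invariant factors of ∂_1 are all 1, so H_0 = Z.
  H_1: rank ker ∂_1 − rank ∂_2 = (23 − 9) − 11 = 3, and the invariant factors of ∂_2 are all 1, so H_1 = Z^3.
  H_2: rank ker ∂_2 − rank ∂_3 = (13 − 11) − 2 = 0, and the invariant factors of ∂_3 are all 1, so H_2 = 0.
  H_3: rank ker ∂_3 − rank ∂_4 = (2 − 2) − 0 = 0, and there is no ∂_4, so H_3 = 0.

H_0 ≅ Z,  H_1 ≅ Z^3,  H_2 = 0,  H_3 = 0.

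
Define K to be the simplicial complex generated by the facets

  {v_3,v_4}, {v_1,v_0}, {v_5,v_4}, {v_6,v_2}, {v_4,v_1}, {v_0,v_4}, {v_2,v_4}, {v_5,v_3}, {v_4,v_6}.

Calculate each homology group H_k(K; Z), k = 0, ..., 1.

H_0 ≅ Z,  H_1 ≅ Z^3.

We work with the vertex ordering v_0 < v_1 < v_2 < v_3 < v_4 < v_5 < v_6. The simplices of K, each written with vertices in increasing order, are:

  0-simplices (7): [v_0], [v_1], [v_2], [v_3], [v_4], [v_5], [v_6]
  1-simplices (9): [v_0,v_1], [v_0,v_4], [v_1,v_4], [v_2,v_4], [v_2,v_6], [v_3,v_4], [v_3,v_5], [v_4,v_5], [v_4,v_6]

Hence C_0 ≅ Z^7, C_1 ≅ Z^9.

∂_1: C_1 → C_0 sends each edge [p,q] (with p < q) to q − p.
This gives a 7×9 integer matrix of rank 6; reducing to Smith normal form yields diagonal entries (1,1,1,1,1,1).

Now H_k = ker ∂_k / im ∂_{k+1}, so:

  H_0: rank C_0 − rank ∂_1 = 7 − 6 = 1, and the invariant factors of ∂_1 are all 1, so H_0 = Z.
  H_1: rank ker ∂_1 − rank ∂_2 = (9 − 6) − 0 = 3, and there is no ∂_2, so H_1 = Z^3.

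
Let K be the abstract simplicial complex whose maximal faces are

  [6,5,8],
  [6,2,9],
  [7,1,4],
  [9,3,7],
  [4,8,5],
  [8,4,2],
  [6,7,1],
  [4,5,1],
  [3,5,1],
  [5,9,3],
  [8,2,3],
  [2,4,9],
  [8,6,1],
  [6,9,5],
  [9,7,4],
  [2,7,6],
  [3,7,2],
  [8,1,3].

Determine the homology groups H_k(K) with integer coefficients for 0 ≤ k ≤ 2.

H_0 = Z,  H_1 = Z ⊕ Z/2,  H_2 = 0.

Order the vertices as 1 < 2 < 3 < 4 < 5 < 6 < 7 < 8 < 9. Listing each simplex with vertices in this order, K has dimension 2 with simplices:

  0-simplices (9): [1], [2], [3], [4], [5], [6], [7], [8], [9]
  1-simplices (27): (27 of them)
  2-simplices (18): [1,3,5], [1,3,8], [1,4,5], [1,4,7], [1,6,7], [1,6,8], [2,3,7], [2,3,8], [2,4,8], [2,4,9], [2,6,7], [2,6,9], [3,5,9], [3,7,9], [4,5,8], [4,7,9], [5,6,8], [5,6,9]

so the chain groups are C_0 ≅ Z^9, C_1 ≅ Z^27, C_2 ≅ Z^18.

The boundary map ∂_1: C_1 → C_0 is given by ∂[p,q] = [q] − [p].
The 9×27 boundary matrix has rank 8 and Smith normal form diag(1,1,1,1,1,1,1,1).

Boundary ∂_2: C_2 → C_1 maps a triangle to the signed sum of its edges. For instance
  ∂[1,6,7] = [6,7] − [1,7] + [1,6],
  ∂[4,5,8] = [5,8] − [4,8] + [4,5].
The resulting 27×18 matrix has rank 18, and its Smith normal form has invariant factors (1,1,1,1,1,1,1,1,1,1,1,1,1,1,1,1,1,2).

From H_k ≅ ker(∂_k) / im(∂_{k+1}) we obtain:

  H_0: rank C_0 − rank ∂_1 = 9 − 8 = 1, and the invariant factors of ∂_1 are all 1, so H_0 = Z.
  H_1: rank ker ∂_1 − rank ∂_2 = (27 − 8) − 18 = 1, and ∂_2 has invariant factor 2 > 1, so H_1 = Z ⊕ Z/2.
  H_2: rank ker ∂_2 − rank ∂_3 = (18 − 18) − 0 = 0, and there is no ∂_3, so H_2 = 0.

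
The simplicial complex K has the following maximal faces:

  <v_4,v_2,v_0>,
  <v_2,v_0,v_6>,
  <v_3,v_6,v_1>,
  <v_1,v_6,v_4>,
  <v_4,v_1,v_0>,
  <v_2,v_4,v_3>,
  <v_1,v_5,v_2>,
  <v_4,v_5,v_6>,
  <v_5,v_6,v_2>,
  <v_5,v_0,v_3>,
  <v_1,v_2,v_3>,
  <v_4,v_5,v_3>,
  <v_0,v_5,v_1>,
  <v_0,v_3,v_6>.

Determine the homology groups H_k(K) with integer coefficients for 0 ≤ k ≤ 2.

H_0 = Z,  H_1 = Z^2,  H_2 = Z.

K has 7 vertices, 21 edges, 14 triangles.
rank ∂_0 = 0, rank ∂_1 = 6 ⇒ b_0 = 7 − 0 − 6 = 1; all invariant factors of ∂_1 are 1 so no torsion. So H_0 = Z.
rank ∂_1 = 6, rank ∂_2 = 13 ⇒ b_1 = 21 − 6 − 13 = 2; all invariant factors of ∂_2 are 1 so no torsion. So H_1 = Z^2.
rank ∂_2 = 13, rank ∂_3 = 0 ⇒ b_2 = 14 − 13 − 0 = 1. So H_2 = Z.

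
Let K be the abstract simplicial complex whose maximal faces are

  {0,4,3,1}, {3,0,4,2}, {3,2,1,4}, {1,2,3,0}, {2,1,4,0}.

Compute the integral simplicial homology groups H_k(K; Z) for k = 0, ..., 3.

Take the total order 0 < 1 < 2 < 3 < 4 on the vertex set. Then K (dimension 3) consists of the simplices:

  0-simplices (5): [0], [1], [2], [3], [4]
  1-simplices (10): [0,1], [0,2], [0,3], [0,4], [1,2], [1,3], [1,4], [2,3], [2,4], [3,4]
  2-simplices (10): [0,1,2], [0,1,3], [0,1,4], [0,2,3], [0,2,4], [0,3,4], [1,2,3], [1,2,4], [1,3,4], [2,3,4]
  3-simplices (5): [0,1,2,3], [0,1,2,4], [0,1,3,4], [0,2,3,4], [1,2,3,4]

Hence C_0 ≅ Z^5, C_1 ≅ Z^10, C_2 ≅ Z^10, C_3 ≅ Z^5.

The boundary map ∂_1: C_1 → C_0 maps an edge to its endpoints' difference, ∂[p,q] = q − p.
The 5×10 boundary matrix has rank 4 and Smith normal form diag(1,1,1,1).

The boundary map ∂_2: C_2 → C_1 acts by ∂[p,q,r] = [q,r] − [p,r] + [p,q]. For instance
  ∂[0,1,2] = [1,2] − [0,2] + [0,1],
  ∂[1,2,3] = [2,3] − [1,3] + [1,2].
This gives a 10×10 integer matrix of rank 6; reducing to Smith normal form yields diagonal entries (1,1,1,1,1,1).

∂_3: C_3 → C_2 sends each 3-simplex σ to the alternating sum Σ_i (−1)^i (σ with its i-th vertex removed). For instance
  ∂[0,1,2,3] = [1,2,3] − [0,2,3] + [0,1,3] − [0,1,2],
  ∂[1,2,3,4] = [2,3,4] − [1,3,4] + [1,2,4] − [1,2,3].
The resulting 10×5 matrix has rank 4, and its Smith normal form has invariant factors (1,1,1,1).

Reading off H_k = ker ∂_k / im ∂_{k+1}:

  H_0: rank C_0 − rank ∂_1 = 5 − 4 = 1, and the invariant factors of ∂_1 are all 1, so H_0 ≅ Z.
  H_1: rank ker ∂_1 − rank ∂_2 = (10 − 4) − 6 = 0, and the invariant factors of ∂_2 are all 1, so H_1 ≅ 0.
  H_2: rank ker ∂_2 − rank ∂_3 = (10 − 6) − 4 = 0, and the invariant factors of ∂_3 are all 1, so H_2 ≅ 0.
  H_3: rank ker ∂_3 − rank ∂_4 = (5 − 4) − 0 = 1, and there is no ∂_4, so H_3 ≅ Z.

H_0 = Z,  H_1 = 0,  H_2 = 0,  H_3 = Z.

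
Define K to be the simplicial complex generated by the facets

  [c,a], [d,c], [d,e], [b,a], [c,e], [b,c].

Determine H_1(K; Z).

H_1 = Z^2.

K has 5 vertices, 6 edges.
rank ∂_1 = 4, rank ∂_2 = 0 ⇒ b_1 = 6 − 4 − 0 = 2. So H_1 = Z^2.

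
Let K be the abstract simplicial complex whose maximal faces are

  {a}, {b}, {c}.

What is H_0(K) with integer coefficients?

Take the total order a < b < c on the vertex set. Then K (dimension 0) consists of the simplices:

  0-simplices (3): a, b, c

giving chain groups C_0 ≅ Z^3.

From H_k ≅ ker(∂_k) / im(∂_{k+1}) we obtain:

  H_0: rank C_0 − rank ∂_1 = 3 − 0 = 3, and there is no ∂_1, so H_0 ≅ Z^3.

H_0 ≅ Z^3.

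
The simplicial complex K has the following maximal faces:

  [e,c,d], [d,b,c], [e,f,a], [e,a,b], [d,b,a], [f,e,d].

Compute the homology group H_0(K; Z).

H_0 = Z.

Fix the vertex order a < b < c < d < e < f and write every simplex with vertices in increasing order. Then dim K = 2 and the simplices of K are:

  0-simplices (6): a, b, c, d, e, f
  1-simplices (12): ab, ad, ae, af, bc, bd, be, cd, ce, de, df, ef
  2-simplices (6): abd, abe, aef, bcd, cde, def

Hence C_0 ≅ Z^6, C_1 ≅ Z^12, C_2 ≅ Z^6.

The boundary map ∂_1: C_1 → C_0 maps an edge to its endpoints' difference, ∂[p,q] = q − p.
This gives a 6×12 integer matrix of rank 5; reducing to Smith normal form yields diagonal entries (1,1,1,1,1).

Boundary ∂_2: C_2 → C_1 acts by ∂[p,q,r] = [q,r] − [p,r] + [p,q]. For instance
  ∂cde = de − ce + cd,
  ∂bcd = cd − bd + bc.
This gives a 12×6 integer matrix of rank 6; reducing to Smith normal form yields diagonal entries (1,1,1,1,1,1).

Now H_k = ker ∂_k / im ∂_{k+1}, so:

  H_0: rank C_0 − rank ∂_1 = 6 − 5 = 1, and the invariant factors of ∂_1 are all 1, so H_0 ≅ Z.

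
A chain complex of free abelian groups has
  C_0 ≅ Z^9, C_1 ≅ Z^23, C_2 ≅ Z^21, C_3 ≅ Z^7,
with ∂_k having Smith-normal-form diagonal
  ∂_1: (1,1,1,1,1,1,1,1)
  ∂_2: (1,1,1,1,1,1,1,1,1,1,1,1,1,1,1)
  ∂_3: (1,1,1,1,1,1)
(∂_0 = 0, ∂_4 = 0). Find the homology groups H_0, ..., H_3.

H_0: b_0 = 9 − 0 − 8 = 1; torsion from ∂_1 factors > 1: none. So H_0 ≅ Z.
H_1: b_1 = 23 − 8 − 15 = 0; torsion from ∂_2 factors > 1: none. So H_1 ≅ 0.
H_2: b_2 = 21 − 15 − 6 = 0; torsion from ∂_3 factors > 1: none. So H_2 ≅ 0.
H_3: b_3 = 7 − 6 − 0 = 1; torsion from ∂_4 factors > 1: none. So H_3 ≅ Z.

H_0 ≅ Z,  H_1 = 0,  H_2 = 0,  H_3 ≅ Z.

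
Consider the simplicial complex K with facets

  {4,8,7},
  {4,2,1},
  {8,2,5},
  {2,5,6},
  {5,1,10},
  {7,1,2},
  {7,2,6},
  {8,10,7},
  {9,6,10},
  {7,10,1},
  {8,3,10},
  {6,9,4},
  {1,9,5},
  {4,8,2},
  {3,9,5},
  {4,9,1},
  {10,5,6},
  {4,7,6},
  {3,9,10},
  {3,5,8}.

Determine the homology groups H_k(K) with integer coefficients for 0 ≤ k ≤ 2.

H_0 ≅ Z,  H_1 ≅ Z × Z/2,  H_2 = 0.

Fix the vertex order 1 < 2 < 3 < 4 < 5 < 6 < 7 < 8 < 9 < 10 and write every simplex with vertices in increasing order. Then dim K = 2 and the simplices of K are:

  0-simplices (10): [1], [2], [3], [4], [5], [6], [7], [8], [9], [10]
  1-simplices (30): (30 of them)
  2-simplices (20): (20 of them)

giving chain groups C_0 ≅ Z^10, C_1 ≅ Z^30, C_2 ≅ Z^20.

∂_1: C_1 → C_0 sends each edge [p,q] (with p < q) to q − p. For instance
  ∂[4,7] = [7] − [4].
As a 10×30 matrix over Z this has rank 9, with invariant factors (1,1,1,1,1,1,1,1,1).

Boundary ∂_2: C_2 → C_1 maps a triangle to the signed sum of its edges. For instance
  ∂[4,7,8] = [7,8] − [4,8] + [4,7],
  ∂[3,9,10] = [9,10] − [3,10] + [3,9].
The 30×20 boundary matrix has rank 20 and Smith normal form diag(1,1,1,1,1,1,1,1,1,1,1,1,1,1,1,1,1,1,1,2).

Now H_k = ker ∂_k / im ∂_{k+1}, so:

  H_0: rank C_0 − rank ∂_1 = 10 − 9 = 1, and the invariant factors of ∂_1 are all 1, so H_0 = Z.
  H_1: rank ker ∂_1 − rank ∂_2 = (30 − 9) − 20 = 1, and ∂_2 has invariant factor 2 > 1, so H_1 = Z × Z/2.
  H_2: rank ker ∂_2 − rank ∂_3 = (20 − 20) − 0 = 0, and there is no ∂_3, so H_2 = 0.

As a check, the Euler characteristic is 10 − 30 + 20 = 0, which agrees with 1 − 1 + 0 = 0.
(K is a triangulation of the Klein bottle.)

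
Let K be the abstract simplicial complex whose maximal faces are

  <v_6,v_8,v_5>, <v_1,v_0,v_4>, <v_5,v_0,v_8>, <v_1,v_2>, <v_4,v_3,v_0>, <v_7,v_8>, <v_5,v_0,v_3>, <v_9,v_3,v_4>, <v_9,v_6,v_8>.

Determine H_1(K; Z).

H_1 ≅ Z.

Take the total order v_0 < v_1 < v_2 < v_3 < v_4 < v_5 < v_6 < v_7 < v_8 < v_9 on the vertex set. Then K (dimension 2) consists of the simplices:

  0-simplices (10): [v_0], [v_1], [v_2], [v_3], [v_4], [v_5], [v_6], [v_7], [v_8], [v_9]
  1-simplices (17): (17 of them)
  2-simplices (7): [v_0,v_1,v_4], [v_0,v_3,v_4], [v_0,v_3,v_5], [v_0,v_5,v_8], [v_3,v_4,v_9], [v_5,v_6,v_8], [v_6,v_8,v_9]

giving chain groups C_0 ≅ Z^10, C_1 ≅ Z^17, C_2 ≅ Z^7.

The boundary map ∂_1: C_1 → C_0 is given by ∂[p,q] = [q] − [p]. For instance
  ∂[v_5,v_6] = [v_6] − [v_5].
The resulting 10×17 matrix has rank 9, and its Smith normal form has invariant factors (1,1,1,1,1,1,1,1,1).

The boundary map ∂_2: C_2 → C_1 maps a triangle to the signed sum of its edges. For instance
  ∂[v_0,v_3,v_4] = [v_3,v_4] − [v_0,v_4] + [v_0,v_3],
  ∂[v_0,v_1,v_4] = [v_1,v_4] − [v_0,v_4] + [v_0,v_1].
This gives a 17×7 integer matrix of rank 7; reducing to Smith normal form yields diagonal entries (1,1,1,1,1,1,1).

From H_k ≅ ker(∂_k) / im(∂_{k+1}) we obtain:

  H_1: rank ker ∂_1 − rank ∂_2 = (17 − 9) − 7 = 1, and the invariant factors of ∂_2 are all 1, so H_1 = Z.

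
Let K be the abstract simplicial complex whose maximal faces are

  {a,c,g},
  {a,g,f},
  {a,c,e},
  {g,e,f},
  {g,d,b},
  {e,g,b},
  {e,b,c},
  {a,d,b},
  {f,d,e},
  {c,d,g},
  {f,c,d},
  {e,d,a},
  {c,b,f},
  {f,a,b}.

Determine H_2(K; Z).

H_2 = Z.

We work with the vertex ordering a < b < c < d < e < f < g. The simplices of K, each written with vertices in increasing order, are:

  0-simplices (7): a, b, c, d, e, f, g
  1-simplices (21): ab, ac, ad, ae, af, ag, bc, bd, be, bf, bg, cd, ce, cf, cg, de, df, dg, ef, eg, fg
  2-simplices (14): abd, abf, ace, acg, ade, afg, bce, bcf, bdg, beg, cdf, cdg, def, efg

giving chain groups C_0 ≅ Z^7, C_1 ≅ Z^21, C_2 ≅ Z^14.

The boundary map ∂_1: C_1 → C_0 is given by ∂[p,q] = [q] − [p].
As a 7×21 matrix over Z this has rank 6, with invariant factors (1,1,1,1,1,1).

The boundary map ∂_2: C_2 → C_1 maps a triangle to the signed sum of its edges. For instance
  ∂abd = bd − ad + ab,
  ∂afg = fg − ag + af.
The 21×14 boundary matrix has rank 13 and Smith normal form diag(1,1,1,1,1,1,1,1,1,1,1,1,1).

Computing H_k = (kernel of ∂_k) / (image of ∂_{k+1}):

  H_2: rank ker ∂_2 − rank ∂_3 = (14 − 13) − 0 = 1, and there is no ∂_3, so H_2 ≅ Z.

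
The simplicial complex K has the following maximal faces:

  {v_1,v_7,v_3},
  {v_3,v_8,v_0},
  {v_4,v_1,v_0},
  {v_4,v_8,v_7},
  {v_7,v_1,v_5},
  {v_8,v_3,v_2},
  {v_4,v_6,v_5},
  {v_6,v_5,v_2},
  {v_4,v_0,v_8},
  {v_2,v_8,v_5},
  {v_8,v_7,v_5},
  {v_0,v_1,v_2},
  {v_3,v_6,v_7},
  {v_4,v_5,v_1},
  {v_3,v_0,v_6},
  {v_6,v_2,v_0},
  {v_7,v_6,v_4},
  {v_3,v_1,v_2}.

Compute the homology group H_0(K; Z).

H_0 = Z.

Fix the vertex order v_0 < v_1 < v_2 < v_3 < v_4 < v_5 < v_6 < v_7 < v_8 and write every simplex with vertices in increasing order. Then dim K = 2 and the simplices of K are:

  0-simplices (9): [v_0], [v_1], [v_2], [v_3], [v_4], [v_5], [v_6], [v_7], [v_8]
  1-simplices (27): (27 of them)
  2-simplices (18): (18 of them)

giving chain groups C_0 ≅ Z^9, C_1 ≅ Z^27, C_2 ≅ Z^18.

∂_1: C_1 → C_0 maps an edge to its endpoints' difference, ∂[p,q] = q − p. For instance
  ∂[v_0,v_6] = [v_6] − [v_0].
The 9×27 boundary matrix has rank 8 and Smith normal form diag(1,1,1,1,1,1,1,1).

The boundary map ∂_2: C_2 → C_1 acts by ∂[p,q,r] = [q,r] − [p,r] + [p,q]. For instance
  ∂[v_0,v_3,v_8] = [v_3,v_8] − [v_0,v_8] + [v_0,v_3],
  ∂[v_0,v_3,v_6] = [v_3,v_6] − [v_0,v_6] + [v_0,v_3].
The 27×18 boundary matrix has rank 18 and Smith normal form diag(1,1,1,1,1,1,1,1,1,1,1,1,1,1,1,1,1,2).

Reading off H_k = ker ∂_k / im ∂_{k+1}:

  H_0: rank C_0 − rank ∂_1 = 9 − 8 = 1, and the invariant factors of ∂_1 are all 1, so H_0 ≅ Z.

(K is a triangulation of the Klein bottle.)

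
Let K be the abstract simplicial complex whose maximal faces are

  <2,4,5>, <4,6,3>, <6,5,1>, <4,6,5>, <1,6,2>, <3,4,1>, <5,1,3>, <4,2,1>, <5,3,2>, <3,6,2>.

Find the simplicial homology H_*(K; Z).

K has 6 vertices, 15 edges, 10 triangles.
rank ∂_0 = 0, rank ∂_1 = 5 ⇒ b_0 = 6 − 0 − 5 = 1; all invariant factors of ∂_1 are 1 so no torsion. So H_0 ≅ Z.
rank ∂_1 = 5, rank ∂_2 = 10 ⇒ b_1 = 15 − 5 − 10 = 0; ∂_2 has invariant factor(s) [2] giving torsion. So H_1 ≅ Z/2.
rank ∂_2 = 10, rank ∂_3 = 0 ⇒ b_2 = 10 − 10 − 0 = 0. So H_2 ≅ 0.

H_0 = Z,  H_1 = Z/2,  H_2 = 0.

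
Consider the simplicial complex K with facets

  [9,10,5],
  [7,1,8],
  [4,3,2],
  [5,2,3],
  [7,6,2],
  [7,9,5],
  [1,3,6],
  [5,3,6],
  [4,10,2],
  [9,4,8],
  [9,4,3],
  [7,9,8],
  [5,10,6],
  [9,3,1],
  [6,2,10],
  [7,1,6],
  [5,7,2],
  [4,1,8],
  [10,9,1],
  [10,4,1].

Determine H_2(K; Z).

We work with the vertex ordering 1 < 2 < 3 < 4 < 5 < 6 < 7 < 8 < 9 < 10. The simplices of K, each written with vertices in increasing order, are:

  0-simplices (10): [1], [2], [3], [4], [5], [6], [7], [8], [9], [10]
  1-simplices (30): (30 of them)
  2-simplices (20): (20 of them)

Hence C_0 ≅ Z^10, C_1 ≅ Z^30, C_2 ≅ Z^20.

∂_1: C_1 → C_0 sends each edge [p,q] (with p < q) to q − p.
The resulting 10×30 matrix has rank 9, and its Smith normal form has invariant factors (1,1,1,1,1,1,1,1,1).

The boundary map ∂_2: C_2 → C_1 maps a triangle to the signed sum of its edges. For instance
  ∂[1,3,6] = [3,6] − [1,6] + [1,3],
  ∂[1,9,10] = [9,10] − [1,10] + [1,9].
As a 30×20 matrix over Z this has rank 20, with invariant factors (1,1,1,1,1,1,1,1,1,1,1,1,1,1,1,1,1,1,1,2).

Computing H_k = (kernel of ∂_k) / (image of ∂_{k+1}):

  H_2: rank ker ∂_2 − rank ∂_3 = (20 − 20) − 0 = 0, and there is no ∂_3, so H_2 = 0.

H_2 = 0.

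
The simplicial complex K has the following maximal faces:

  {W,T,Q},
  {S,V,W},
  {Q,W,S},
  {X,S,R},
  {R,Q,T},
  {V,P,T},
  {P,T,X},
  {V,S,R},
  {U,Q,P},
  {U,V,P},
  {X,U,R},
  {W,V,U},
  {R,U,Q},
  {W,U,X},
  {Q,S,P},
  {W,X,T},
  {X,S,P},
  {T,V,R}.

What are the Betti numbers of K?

b_0 = 1, b_1 = 2, b_2 = 1.

We work with the vertex ordering P < Q < R < S < T < U < V < W < X. The simplices of K, each written with vertices in increasing order, are:

  0-simplices (9): P, Q, R, S, T, U, V, W, X
  1-simplices (27): PQ, PS, PT, PU, PV, PX, QR, QS, QT, QU, QW, RS, RT, RU, RV, RX, SV, SW, SX, TV, TW, TX, UV, UW, UX, VW, WX
  2-simplices (18): PQS, PQU, PSX, PTV, PTX, PUV, QRT, QRU, QSW, QTW, RSV, RSX, RTV, RUX, SVW, TWX, UVW, UWX

Hence C_0 ≅ Z^9, C_1 ≅ Z^27, C_2 ≅ Z^18.

Boundary ∂_1: C_1 → C_0 maps an edge to its endpoints' difference, ∂[p,q] = q − p. For instance
  ∂PU = U − P.
The resulting 9×27 matrix has rank 8, and its Smith normal form has invariant factors (1,1,1,1,1,1,1,1).

∂_2: C_2 → C_1 maps a triangle to the signed sum of its edges. For instance
  ∂QTW = TW − QW + QT,
  ∂SVW = VW − SW + SV.
The 27×18 boundary matrix has rank 17 and Smith normal form diag(1,1,1,1,1,1,1,1,1,1,1,1,1,1,1,1,1).

Now H_k = ker ∂_k / im ∂_{k+1}, so:

  H_0: rank C_0 − rank ∂_1 = 9 − 8 = 1, and the invariant factors of ∂_1 are all 1, so H_0 = Z.
  H_1: rank ker ∂_1 − rank ∂_2 = (27 − 8) − 17 = 2, and the invariant factors of ∂_2 are all 1, so H_1 = Z^2.
  H_2: rank ker ∂_2 − rank ∂_3 = (18 − 17) − 0 = 1, and there is no ∂_3, so H_2 = Z.

As a check, the Euler characteristic is 9 − 27 + 18 = 0, which agrees with 1 − 2 + 1 = 0.
(K is a triangulation of the torus T^2.)

Hence the Betti numbers are b_0 = 1, b_1 = 2, b_2 = 1.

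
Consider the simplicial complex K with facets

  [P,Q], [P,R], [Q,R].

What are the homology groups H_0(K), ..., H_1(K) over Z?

H_0 ≅ Z,  H_1 ≅ Z.

Order the vertices as P < Q < R. Listing each simplex with vertices in this order, K has dimension 1 with simplices:

  0-simplices (3): P, Q, R
  1-simplices (3): PQ, PR, QR

so the chain groups are C_0 ≅ Z^3, C_1 ≅ Z^3.

Boundary ∂_1: C_1 → C_0 sends each edge [p,q] (with p < q) to q − p. For instance
  ∂QR = R − Q.
As a 3×3 matrix over Z this has rank 2, with invariant factors (1,1).

From H_k ≅ ker(∂_k) / im(∂_{k+1}) we obtain:

  H_0: rank C_0 − rank ∂_1 = 3 − 2 = 1, and the invariant factors of ∂_1 are all 1, so H_0 ≅ Z.
  H_1: rank ker ∂_1 − rank ∂_2 = (3 − 2) − 0 = 1, and there is no ∂_2, so H_1 ≅ Z.

(K is a triangulation of the circle S^1.)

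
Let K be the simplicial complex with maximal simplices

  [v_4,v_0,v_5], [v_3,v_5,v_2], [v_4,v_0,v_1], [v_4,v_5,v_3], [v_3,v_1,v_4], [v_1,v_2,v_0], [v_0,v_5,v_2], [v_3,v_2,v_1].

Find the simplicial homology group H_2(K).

We work with the vertex ordering v_0 < v_1 < v_2 < v_3 < v_4 < v_5. The simplices of K, each written with vertices in increasing order, are:

  0-simplices (6): [v_0], [v_1], [v_2], [v_3], [v_4], [v_5]
  1-simplices (12): [v_0,v_1], [v_0,v_2], [v_0,v_4], [v_0,v_5], [v_1,v_2], [v_1,v_3], [v_1,v_4], [v_2,v_3], [v_2,v_5], [v_3,v_4], [v_3,v_5], [v_4,v_5]
  2-simplices (8): [v_0,v_1,v_2], [v_0,v_1,v_4], [v_0,v_2,v_5], [v_0,v_4,v_5], [v_1,v_2,v_3], [v_1,v_3,v_4], [v_2,v_3,v_5], [v_3,v_4,v_5]

Hence C_0 ≅ Z^6, C_1 ≅ Z^12, C_2 ≅ Z^8.

Boundary ∂_1: C_1 → C_0 maps an edge to its endpoints' difference, ∂[p,q] = q − p.
This gives a 6×12 integer matrix of rank 5; reducing to Smith normal form yields diagonal entries (1,1,1,1,1).

Boundary ∂_2: C_2 → C_1 acts by ∂[p,q,r] = [q,r] − [p,r] + [p,q]. For instance
  ∂[v_0,v_4,v_5] = [v_4,v_5] − [v_0,v_5] + [v_0,v_4],
  ∂[v_0,v_1,v_4] = [v_1,v_4] − [v_0,v_4] + [v_0,v_1].
This gives a 12×8 integer matrix of rank 7; reducing to Smith normal form yields diagonal entries (1,1,1,1,1,1,1).

Reading off H_k = ker ∂_k / im ∂_{k+1}:

  H_2: rank ker ∂_2 − rank ∂_3 = (8 − 7) − 0 = 1, and there is no ∂_3, so H_2 = Z.

H_2 ≅ Z.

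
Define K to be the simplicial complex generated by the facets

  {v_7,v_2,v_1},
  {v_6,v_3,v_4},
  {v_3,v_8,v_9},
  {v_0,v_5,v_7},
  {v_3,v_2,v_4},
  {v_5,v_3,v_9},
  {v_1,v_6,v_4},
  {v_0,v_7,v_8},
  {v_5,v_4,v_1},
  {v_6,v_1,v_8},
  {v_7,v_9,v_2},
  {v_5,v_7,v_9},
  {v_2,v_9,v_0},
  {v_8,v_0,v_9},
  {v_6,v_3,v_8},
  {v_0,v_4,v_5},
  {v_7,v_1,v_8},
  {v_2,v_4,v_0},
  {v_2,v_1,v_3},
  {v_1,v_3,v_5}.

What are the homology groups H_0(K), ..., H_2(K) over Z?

We work with the vertex ordering v_0 < v_1 < v_2 < v_3 < v_4 < v_5 < v_6 < v_7 < v_8 < v_9. The simplices of K, each written with vertices in increasing order, are:

  0-simplices (10): [v_0], [v_1], [v_2], [v_3], [v_4], [v_5], [v_6], [v_7], [v_8], [v_9]
  1-simplices (30): (30 of them)
  2-simplices (20): (20 of them)

Hence C_0 ≅ Z^10, C_1 ≅ Z^30, C_2 ≅ Z^20.

∂_1: C_1 → C_0 maps an edge to its endpoints' difference, ∂[p,q] = q − p.
The 10×30 boundary matrix has rank 9 and Smith normal form diag(1,1,1,1,1,1,1,1,1).

The boundary map ∂_2: C_2 → C_1 acts by ∂[p,q,r] = [q,r] − [p,r] + [p,q]. For instance
  ∂[v_2,v_7,v_9] = [v_7,v_9] − [v_2,v_9] + [v_2,v_7],
  ∂[v_0,v_2,v_9] = [v_2,v_9] − [v_0,v_9] + [v_0,v_2].
As a 30×20 matrix over Z this has rank 20, with invariant factors (1,1,1,1,1,1,1,1,1,1,1,1,1,1,1,1,1,1,1,2).

From H_k ≅ ker(∂_k) / im(∂_{k+1}) we obtain:

  H_0: rank C_0 − rank ∂_1 = 10 − 9 = 1, and the invariant factors of ∂_1 are all 1, so H_0 = Z.
  H_1: rank ker ∂_1 − rank ∂_2 = (30 − 9) − 20 = 1, and ∂_2 has invariant factor 2 > 1, so H_1 = Z ⊕ Z/2Z.
  H_2: rank ker ∂_2 − rank ∂_3 = (20 − 20) − 0 = 0, and there is no ∂_3, so H_2 = 0.

As a check, the Euler characteristic is 10 − 30 + 20 = 0, which agrees with 1 − 1 + 0 = 0.

H_0 = Z,  H_1 = Z ⊕ Z/2Z,  H_2 = 0.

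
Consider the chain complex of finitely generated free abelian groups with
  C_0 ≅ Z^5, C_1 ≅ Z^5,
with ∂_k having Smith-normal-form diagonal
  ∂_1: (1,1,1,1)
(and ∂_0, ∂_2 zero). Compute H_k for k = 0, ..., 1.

H_0: b_0 = 5 − 0 − 4 = 1; torsion from ∂_1 factors > 1: none. So H_0 ≅ Z.
H_1: b_1 = 5 − 4 − 0 = 1; torsion from ∂_2 factors > 1: none. So H_1 ≅ Z.

H_0 ≅ Z,  H_1 ≅ Z.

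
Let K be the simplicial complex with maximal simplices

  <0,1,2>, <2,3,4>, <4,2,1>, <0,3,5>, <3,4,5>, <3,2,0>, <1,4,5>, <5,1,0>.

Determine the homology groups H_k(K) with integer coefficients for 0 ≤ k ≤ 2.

H_0 ≅ Z,  H_1 = 0,  H_2 ≅ Z.

Order the vertices as 0 < 1 < 2 < 3 < 4 < 5. Listing each simplex with vertices in this order, K has dimension 2 with simplices:

  0-simplices (6): [0], [1], [2], [3], [4], [5]
  1-simplices (12): [0,1], [0,2], [0,3], [0,5], [1,2], [1,4], [1,5], [2,3], [2,4], [3,4], [3,5], [4,5]
  2-simplices (8): [0,1,2], [0,1,5], [0,2,3], [0,3,5], [1,2,4], [1,4,5], [2,3,4], [3,4,5]

Hence C_0 ≅ Z^6, C_1 ≅ Z^12, C_2 ≅ Z^8.

Boundary ∂_1: C_1 → C_0 maps an edge to its endpoints' difference, ∂[p,q] = q − p. For instance
  ∂[0,1] = [1] − [0].
The 6×12 boundary matrix has rank 5 and Smith normal form diag(1,1,1,1,1).

Boundary ∂_2: C_2 → C_1 sends each 2-simplex [p,q,r] to [q,r] − [p,r] + [p,q]. For instance
  ∂[2,3,4] = [3,4] − [2,4] + [2,3],
  ∂[0,2,3] = [2,3] − [0,3] + [0,2].
The 12×8 boundary matrix has rank 7 and Smith normal form diag(1,1,1,1,1,1,1).

From H_k ≅ ker(∂_k) / im(∂_{k+1}) we obtain:

  H_0: rank C_0 − rank ∂_1 = 6 − 5 = 1, and the invariant factors of ∂_1 are all 1, so H_0 = Z.
  H_1: rank ker ∂_1 − rank ∂_2 = (12 − 5) − 7 = 0, and the invariant factors of ∂_2 are all 1, so H_1 = 0.
  H_2: rank ker ∂_2 − rank ∂_3 = (8 − 7) − 0 = 1, and there is no ∂_3, so H_2 = Z.

As a check, the Euler characteristic is 6 − 12 + 8 = 2, which agrees with 1 − 0 + 1 = 2.
(K is a triangulation of the 2-sphere S^2.)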